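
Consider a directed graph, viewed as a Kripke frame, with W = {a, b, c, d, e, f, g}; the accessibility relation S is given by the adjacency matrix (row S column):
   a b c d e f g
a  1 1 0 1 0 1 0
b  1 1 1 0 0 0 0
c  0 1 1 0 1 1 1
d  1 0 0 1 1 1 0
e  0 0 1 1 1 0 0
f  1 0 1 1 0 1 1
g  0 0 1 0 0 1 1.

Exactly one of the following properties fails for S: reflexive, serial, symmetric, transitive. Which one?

Reflexive: yes — every world is S-related to itself.
Serial: yes — every world has a successor (e.g. a S a).
Symmetric: yes — every pair in S has its reverse in S.
Transitive: no — a S b and b S c, but not a S c.
Only transitive fails.

transitive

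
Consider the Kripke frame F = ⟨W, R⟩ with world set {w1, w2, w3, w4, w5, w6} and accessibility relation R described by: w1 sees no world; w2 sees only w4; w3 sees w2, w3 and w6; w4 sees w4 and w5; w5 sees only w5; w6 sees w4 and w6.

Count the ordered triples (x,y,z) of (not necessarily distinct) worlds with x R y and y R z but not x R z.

Enumerating: (w2,w4,w5), (w3,w2,w4), (w3,w6,w4), (w6,w4,w5).

4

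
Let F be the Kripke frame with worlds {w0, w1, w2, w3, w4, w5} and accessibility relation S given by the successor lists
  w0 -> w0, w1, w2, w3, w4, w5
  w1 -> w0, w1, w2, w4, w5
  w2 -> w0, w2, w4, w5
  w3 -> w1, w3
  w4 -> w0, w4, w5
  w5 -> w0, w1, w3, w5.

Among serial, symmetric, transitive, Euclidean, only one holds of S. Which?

Serial: yes — every world has a successor (e.g. w0 S w0).
Symmetric: no — w0 S w3 but not w3 S w0.
Transitive: no — w1 S w0 and w0 S w3, but not w1 S w3.
Euclidean: no — w0 S w1 and w0 S w3, but not w1 S w3.
Only serial holds.

serial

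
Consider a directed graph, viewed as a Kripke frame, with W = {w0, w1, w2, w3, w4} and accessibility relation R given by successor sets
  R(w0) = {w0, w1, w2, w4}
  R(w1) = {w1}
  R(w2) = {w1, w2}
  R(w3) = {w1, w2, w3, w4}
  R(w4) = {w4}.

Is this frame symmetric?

No

Symmetric: no — w0 R w1 but not w1 R w0.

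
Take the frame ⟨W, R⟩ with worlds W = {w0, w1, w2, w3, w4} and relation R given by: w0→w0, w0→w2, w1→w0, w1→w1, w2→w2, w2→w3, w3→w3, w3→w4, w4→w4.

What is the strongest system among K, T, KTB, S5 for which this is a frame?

Reflexive (axiom T): yes — every world is R-related to itself.
Symmetric (axiom B): no — w0 R w2 but not w2 R w0.
Euclidean (axiom 5): no — w0 R w2 and w0 R w0, but not w2 R w0.
So F validates K, T; KTB would additionally require R to be symmetric. The strongest is T.

T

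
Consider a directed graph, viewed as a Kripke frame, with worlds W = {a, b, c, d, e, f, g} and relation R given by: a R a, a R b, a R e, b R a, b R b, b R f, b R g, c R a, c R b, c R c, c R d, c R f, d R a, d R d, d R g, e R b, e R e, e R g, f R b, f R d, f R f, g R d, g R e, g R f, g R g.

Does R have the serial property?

Yes

Serial: yes — every world has a successor (e.g. a R a).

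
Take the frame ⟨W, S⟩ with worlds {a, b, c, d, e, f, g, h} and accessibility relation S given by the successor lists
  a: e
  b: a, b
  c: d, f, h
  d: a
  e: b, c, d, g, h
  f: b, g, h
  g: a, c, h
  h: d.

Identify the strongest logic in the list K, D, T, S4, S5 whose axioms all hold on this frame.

Serial (axiom D): yes — every world has a successor (e.g. a S e).
Reflexive (axiom T): no — a is not related to itself.
Transitive (axiom 4): no — a S e and e S b, but not a S b.
Euclidean (axiom 5): no — c S d and c S f, but not d S f.
So F validates K, D; T would additionally require S to be reflexive. The strongest is D.

D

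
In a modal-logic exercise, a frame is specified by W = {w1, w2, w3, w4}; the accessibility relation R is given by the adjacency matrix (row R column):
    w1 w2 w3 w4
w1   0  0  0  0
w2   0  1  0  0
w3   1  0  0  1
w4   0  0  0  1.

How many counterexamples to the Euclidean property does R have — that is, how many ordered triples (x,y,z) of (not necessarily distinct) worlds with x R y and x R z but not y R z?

Enumerating: (w3,w1,w1), (w3,w1,w4), (w3,w4,w1).

3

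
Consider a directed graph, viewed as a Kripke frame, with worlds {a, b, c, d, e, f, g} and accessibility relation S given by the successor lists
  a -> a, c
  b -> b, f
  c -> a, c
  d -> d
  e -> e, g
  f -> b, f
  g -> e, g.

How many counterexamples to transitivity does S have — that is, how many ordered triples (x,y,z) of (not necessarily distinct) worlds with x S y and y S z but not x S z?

S is transitive; there are no such tuples.

0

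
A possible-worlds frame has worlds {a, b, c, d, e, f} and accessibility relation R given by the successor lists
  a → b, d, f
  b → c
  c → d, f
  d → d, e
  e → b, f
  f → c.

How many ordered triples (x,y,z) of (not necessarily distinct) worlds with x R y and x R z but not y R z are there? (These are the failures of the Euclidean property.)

Enumerating: (a,b,b), (a,b,d), (a,b,f), (a,d,b), (a,d,f), (a,f,b), (a,f,d), (a,f,f), (b,c,c), (c,d,f), (c,f,d), (c,f,f), … and 7 more.
Total: 19.

19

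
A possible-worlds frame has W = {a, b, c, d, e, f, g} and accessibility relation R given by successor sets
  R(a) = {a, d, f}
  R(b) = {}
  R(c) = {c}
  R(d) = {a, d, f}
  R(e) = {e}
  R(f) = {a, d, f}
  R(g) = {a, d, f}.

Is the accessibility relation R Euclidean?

Euclidean: yes — any two successors of a common world are R-related.

Yes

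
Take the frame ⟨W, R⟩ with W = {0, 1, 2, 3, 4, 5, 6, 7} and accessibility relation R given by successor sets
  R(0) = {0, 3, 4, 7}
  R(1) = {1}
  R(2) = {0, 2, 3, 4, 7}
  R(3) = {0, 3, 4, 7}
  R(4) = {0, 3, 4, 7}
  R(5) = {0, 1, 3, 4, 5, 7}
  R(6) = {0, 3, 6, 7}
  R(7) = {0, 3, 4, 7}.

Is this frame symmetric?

No

Symmetric: no — 2 R 0 but not 0 R 2.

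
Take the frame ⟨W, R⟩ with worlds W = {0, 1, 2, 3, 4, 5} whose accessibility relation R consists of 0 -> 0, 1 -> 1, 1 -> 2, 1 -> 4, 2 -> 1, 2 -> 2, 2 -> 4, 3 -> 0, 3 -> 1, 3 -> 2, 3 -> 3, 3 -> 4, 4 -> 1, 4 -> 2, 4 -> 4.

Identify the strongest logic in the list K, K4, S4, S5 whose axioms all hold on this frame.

Transitive (axiom 4): yes — every two-step R-path is closed by a direct edge.
Reflexive (axiom T): no — 5 is not related to itself.
Euclidean (axiom 5): no — 3 R 0 and 3 R 1, but not 0 R 1.
So F validates K, K4; S4 would additionally require R to be reflexive. The strongest is K4.

K4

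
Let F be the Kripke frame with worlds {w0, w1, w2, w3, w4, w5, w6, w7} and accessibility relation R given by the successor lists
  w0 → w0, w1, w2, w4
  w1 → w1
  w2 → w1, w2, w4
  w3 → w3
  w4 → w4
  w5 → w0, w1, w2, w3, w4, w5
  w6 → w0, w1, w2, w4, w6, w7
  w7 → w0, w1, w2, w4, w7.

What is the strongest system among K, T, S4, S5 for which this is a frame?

S4

Reflexive (axiom T): yes — every world is R-related to itself.
Transitive (axiom 4): yes — every two-step R-path is closed by a direct edge.
Euclidean (axiom 5): no — w0 R w1 and w0 R w2, but not w1 R w2.
So F validates K, T, S4; S5 would additionally require R to be Euclidean. The strongest is S4.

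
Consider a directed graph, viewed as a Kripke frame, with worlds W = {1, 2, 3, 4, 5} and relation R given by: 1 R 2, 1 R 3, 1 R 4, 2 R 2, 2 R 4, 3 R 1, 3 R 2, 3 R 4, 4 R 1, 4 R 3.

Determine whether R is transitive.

Transitive: no — 2 R 4 and 4 R 1, but not 2 R 1.

No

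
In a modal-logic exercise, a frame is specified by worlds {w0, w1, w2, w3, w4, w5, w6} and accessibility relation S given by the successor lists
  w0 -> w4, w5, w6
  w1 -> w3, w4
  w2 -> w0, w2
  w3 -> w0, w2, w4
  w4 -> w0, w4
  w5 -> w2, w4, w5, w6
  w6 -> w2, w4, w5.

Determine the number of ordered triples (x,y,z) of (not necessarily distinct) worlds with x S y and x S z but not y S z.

23

Enumerating: (w0,w4,w5), (w0,w4,w6), (w0,w6,w6), (w1,w3,w3), (w1,w4,w3), (w2,w0,w0), (w2,w0,w2), (w3,w0,w0), (w3,w0,w2), (w3,w2,w4), (w3,w4,w2), (w4,w0,w0), … and 11 more.
Total: 23.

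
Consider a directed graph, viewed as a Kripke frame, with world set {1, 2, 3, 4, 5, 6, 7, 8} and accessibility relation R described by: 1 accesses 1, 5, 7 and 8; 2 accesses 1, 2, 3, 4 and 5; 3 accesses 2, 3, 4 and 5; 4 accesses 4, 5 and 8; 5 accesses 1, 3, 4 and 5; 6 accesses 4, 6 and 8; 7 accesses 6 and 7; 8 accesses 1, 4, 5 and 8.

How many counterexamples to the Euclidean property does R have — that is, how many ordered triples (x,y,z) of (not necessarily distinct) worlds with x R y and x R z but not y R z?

29

Enumerating: (1,5,7), (1,5,8), (1,7,1), (1,7,5), (1,7,8), (1,8,7), (2,1,2), (2,1,3), (2,1,4), (2,3,1), (2,4,1), (2,4,2), … and 17 more.
Total: 29.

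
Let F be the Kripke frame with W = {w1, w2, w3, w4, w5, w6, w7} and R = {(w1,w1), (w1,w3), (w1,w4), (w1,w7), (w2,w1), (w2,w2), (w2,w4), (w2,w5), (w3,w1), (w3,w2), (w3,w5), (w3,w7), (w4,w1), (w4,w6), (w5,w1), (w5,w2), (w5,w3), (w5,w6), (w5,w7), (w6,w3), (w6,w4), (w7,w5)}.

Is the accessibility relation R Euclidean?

No

Euclidean: no — w1 R w3 and w1 R w4, but not w3 R w4.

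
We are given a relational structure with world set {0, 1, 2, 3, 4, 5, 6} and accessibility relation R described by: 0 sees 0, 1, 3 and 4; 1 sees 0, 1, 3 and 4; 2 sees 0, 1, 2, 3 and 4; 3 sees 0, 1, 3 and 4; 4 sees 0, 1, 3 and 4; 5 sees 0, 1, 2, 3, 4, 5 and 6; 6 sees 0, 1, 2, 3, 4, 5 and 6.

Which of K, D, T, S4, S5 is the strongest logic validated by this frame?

Serial (axiom D): yes — every world has a successor (e.g. 0 R 0).
Reflexive (axiom T): yes — every world is R-related to itself.
Transitive (axiom 4): yes — every two-step R-path is closed by a direct edge.
Euclidean (axiom 5): no — 5 R 0 and 5 R 2, but not 0 R 2.
So F validates K, D, T, S4; S5 would additionally require R to be Euclidean. The strongest is S4.

S4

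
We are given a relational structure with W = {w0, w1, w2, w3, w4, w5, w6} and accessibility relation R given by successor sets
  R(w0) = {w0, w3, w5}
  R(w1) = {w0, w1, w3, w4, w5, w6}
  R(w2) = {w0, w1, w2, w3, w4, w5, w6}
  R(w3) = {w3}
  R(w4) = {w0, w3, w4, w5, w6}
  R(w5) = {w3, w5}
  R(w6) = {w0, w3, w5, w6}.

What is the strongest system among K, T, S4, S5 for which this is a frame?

Reflexive (axiom T): yes — every world is R-related to itself.
Transitive (axiom 4): yes — every two-step R-path is closed by a direct edge.
Euclidean (axiom 5): no — w0 R w3 and w0 R w5, but not w3 R w5.
So F validates K, T, S4; S5 would additionally require R to be Euclidean. The strongest is S4.

S4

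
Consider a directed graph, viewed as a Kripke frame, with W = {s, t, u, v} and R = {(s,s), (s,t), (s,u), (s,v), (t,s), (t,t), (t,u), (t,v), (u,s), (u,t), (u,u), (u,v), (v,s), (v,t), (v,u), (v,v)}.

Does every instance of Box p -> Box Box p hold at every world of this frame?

Axiom 4 corresponds to the accessibility relation being transitive.
Transitive: yes — every two-step R-path is closed by a direct edge.

Yes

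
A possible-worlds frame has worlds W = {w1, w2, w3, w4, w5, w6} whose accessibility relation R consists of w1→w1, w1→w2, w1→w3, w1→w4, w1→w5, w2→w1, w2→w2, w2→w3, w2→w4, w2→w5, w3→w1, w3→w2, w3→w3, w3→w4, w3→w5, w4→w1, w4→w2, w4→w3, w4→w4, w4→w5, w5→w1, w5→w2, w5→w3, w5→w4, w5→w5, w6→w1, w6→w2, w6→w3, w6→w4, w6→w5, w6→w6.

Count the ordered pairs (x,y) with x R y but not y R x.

5

Enumerating: (w6,w1), (w6,w2), (w6,w3), (w6,w4), (w6,w5).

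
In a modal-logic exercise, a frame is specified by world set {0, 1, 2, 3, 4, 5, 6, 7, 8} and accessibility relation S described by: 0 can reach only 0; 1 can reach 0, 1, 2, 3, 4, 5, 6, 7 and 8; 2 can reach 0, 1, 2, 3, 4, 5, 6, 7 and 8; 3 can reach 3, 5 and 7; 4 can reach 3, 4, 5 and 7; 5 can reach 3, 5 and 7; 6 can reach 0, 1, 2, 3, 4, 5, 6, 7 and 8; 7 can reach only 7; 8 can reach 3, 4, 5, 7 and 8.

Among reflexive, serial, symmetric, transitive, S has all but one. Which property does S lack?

symmetric

Reflexive: yes — every world is S-related to itself.
Serial: yes — every world has a successor (e.g. 0 S 0).
Symmetric: no — 1 S 0 but not 0 S 1.
Transitive: yes — every two-step S-path is closed by a direct edge.
Only symmetric fails.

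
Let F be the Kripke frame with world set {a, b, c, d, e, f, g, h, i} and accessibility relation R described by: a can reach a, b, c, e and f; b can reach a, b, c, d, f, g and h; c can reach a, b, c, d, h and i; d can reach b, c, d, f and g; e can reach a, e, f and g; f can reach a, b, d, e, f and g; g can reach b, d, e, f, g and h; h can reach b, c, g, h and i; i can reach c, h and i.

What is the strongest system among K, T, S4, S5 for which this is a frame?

Reflexive (axiom T): yes — every world is R-related to itself.
Transitive (axiom 4): no — a R b and b R d, but not a R d.
Euclidean (axiom 5): no — a R b and a R e, but not b R e.
So F validates K, T; S4 would additionally require R to be transitive. The strongest is T.

T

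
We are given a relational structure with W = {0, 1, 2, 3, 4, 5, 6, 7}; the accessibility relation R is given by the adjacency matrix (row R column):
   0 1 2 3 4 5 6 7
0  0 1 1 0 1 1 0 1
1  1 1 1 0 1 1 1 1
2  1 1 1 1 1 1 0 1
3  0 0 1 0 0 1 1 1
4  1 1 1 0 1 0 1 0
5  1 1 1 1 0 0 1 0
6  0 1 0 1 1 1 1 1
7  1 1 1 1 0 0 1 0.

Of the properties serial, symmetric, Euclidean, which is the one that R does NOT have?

Euclidean

Serial: yes — every world has a successor (e.g. 0 R 1).
Symmetric: yes — every pair in R has its reverse in R.
Euclidean: no — 0 R 4 and 0 R 5, but not 4 R 5.
Only Euclidean fails.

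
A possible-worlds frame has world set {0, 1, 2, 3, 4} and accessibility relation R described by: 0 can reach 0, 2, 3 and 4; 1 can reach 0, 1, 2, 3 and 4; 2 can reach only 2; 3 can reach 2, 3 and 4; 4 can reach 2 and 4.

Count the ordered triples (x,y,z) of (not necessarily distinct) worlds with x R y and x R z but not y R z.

Enumerating: (0,2,0), (0,2,3), (0,2,4), (0,3,0), (0,4,0), (0,4,3), (1,0,1), (1,2,0), (1,2,1), (1,2,3), (1,2,4), (1,3,0), … and 8 more.
Total: 20.

20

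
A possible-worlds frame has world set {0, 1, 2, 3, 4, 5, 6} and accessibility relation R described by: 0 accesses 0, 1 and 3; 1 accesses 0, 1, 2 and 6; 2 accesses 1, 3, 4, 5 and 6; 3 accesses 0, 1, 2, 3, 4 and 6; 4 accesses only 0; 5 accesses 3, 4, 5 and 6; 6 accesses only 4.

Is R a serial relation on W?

Serial: yes — every world has a successor (e.g. 0 R 0).

Yes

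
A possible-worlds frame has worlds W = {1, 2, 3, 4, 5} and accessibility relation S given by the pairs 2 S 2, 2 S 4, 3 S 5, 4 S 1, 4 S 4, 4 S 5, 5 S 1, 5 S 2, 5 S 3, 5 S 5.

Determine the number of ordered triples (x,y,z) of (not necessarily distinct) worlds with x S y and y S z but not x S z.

8

Enumerating: (2,4,1), (2,4,5), (3,5,1), (3,5,2), (3,5,3), (4,5,2), (4,5,3), (5,2,4).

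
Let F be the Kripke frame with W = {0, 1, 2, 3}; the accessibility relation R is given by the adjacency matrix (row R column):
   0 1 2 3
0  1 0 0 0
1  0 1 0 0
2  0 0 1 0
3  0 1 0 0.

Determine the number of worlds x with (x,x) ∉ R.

1

Enumerating: 3.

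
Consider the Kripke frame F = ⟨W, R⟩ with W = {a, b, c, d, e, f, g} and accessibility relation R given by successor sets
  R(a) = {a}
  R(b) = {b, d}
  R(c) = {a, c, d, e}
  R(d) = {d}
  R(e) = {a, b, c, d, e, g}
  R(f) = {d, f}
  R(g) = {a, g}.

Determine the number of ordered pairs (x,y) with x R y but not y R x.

9

Enumerating: (b,d), (c,a), (c,d), (e,a), (e,b), (e,d), (e,g), (f,d), (g,a).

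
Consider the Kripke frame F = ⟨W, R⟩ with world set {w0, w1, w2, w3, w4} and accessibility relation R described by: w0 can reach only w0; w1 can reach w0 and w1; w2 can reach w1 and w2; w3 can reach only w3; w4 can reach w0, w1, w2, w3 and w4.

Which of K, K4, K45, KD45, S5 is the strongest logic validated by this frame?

Transitive (axiom 4): no — w2 R w1 and w1 R w0, but not w2 R w0.
Euclidean (axiom 5): no — w4 R w0 and w4 R w1, but not w0 R w1.
Serial (axiom D): yes — every world has a successor (e.g. w0 R w0).
Reflexive (axiom T): yes — every world is R-related to itself.
So F validates K; K4 would additionally require R to be transitive. The strongest is K.

K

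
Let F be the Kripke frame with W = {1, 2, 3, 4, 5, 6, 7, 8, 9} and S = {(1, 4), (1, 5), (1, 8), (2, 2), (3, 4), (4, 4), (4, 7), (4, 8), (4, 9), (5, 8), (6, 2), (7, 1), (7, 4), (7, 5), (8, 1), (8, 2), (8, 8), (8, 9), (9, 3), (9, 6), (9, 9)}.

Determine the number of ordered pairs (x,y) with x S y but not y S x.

Enumerating: (1,4), (1,5), (3,4), (4,8), (4,9), (5,8), (6,2), (7,1), (7,5), (8,2), (8,9), (9,3), (9,6).

13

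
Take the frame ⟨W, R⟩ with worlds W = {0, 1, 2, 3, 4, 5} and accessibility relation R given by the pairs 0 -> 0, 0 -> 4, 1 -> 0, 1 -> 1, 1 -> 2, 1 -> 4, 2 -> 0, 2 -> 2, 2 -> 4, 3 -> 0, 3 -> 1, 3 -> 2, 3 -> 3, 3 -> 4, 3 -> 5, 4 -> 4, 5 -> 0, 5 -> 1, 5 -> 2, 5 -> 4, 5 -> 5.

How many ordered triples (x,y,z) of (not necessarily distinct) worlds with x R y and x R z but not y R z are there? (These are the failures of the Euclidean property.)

35

Enumerating: (0,4,0), (1,0,1), (1,0,2), (1,2,1), (1,4,0), (1,4,1), (1,4,2), (2,0,2), (2,4,0), (2,4,2), (3,0,1), (3,0,2), … and 23 more.
Total: 35.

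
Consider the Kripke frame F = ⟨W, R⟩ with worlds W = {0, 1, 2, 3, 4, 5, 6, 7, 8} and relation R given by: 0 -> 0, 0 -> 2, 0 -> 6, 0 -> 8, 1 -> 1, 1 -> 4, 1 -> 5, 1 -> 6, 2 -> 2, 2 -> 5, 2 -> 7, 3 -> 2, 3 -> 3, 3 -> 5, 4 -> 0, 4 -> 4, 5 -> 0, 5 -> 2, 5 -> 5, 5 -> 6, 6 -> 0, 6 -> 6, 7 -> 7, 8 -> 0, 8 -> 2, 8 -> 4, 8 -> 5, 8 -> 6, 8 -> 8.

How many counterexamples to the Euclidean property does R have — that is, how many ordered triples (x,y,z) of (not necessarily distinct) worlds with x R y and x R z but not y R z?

Enumerating: (0,2,0), (0,2,6), (0,2,8), (0,6,2), (0,6,8), (1,4,1), (1,4,5), (1,4,6), (1,5,1), (1,5,4), (1,6,1), (1,6,4), … and 28 more.
Total: 40.

40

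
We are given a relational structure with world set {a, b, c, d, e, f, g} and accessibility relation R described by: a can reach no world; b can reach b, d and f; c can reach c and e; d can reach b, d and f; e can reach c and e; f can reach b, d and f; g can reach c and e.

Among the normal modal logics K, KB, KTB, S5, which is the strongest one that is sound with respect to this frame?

K

Symmetric (axiom B): no — g R c but not c R g.
Reflexive (axiom T): no — a is not related to itself.
Euclidean (axiom 5): yes — any two successors of a common world are R-related.
So F validates K; KB would additionally require R to be symmetric. The strongest is K.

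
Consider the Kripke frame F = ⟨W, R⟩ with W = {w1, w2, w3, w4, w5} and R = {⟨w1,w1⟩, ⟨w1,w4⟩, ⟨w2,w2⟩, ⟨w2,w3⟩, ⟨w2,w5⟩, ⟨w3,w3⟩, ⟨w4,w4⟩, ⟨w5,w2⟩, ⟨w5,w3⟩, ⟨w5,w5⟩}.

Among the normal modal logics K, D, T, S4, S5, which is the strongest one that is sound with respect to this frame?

Serial (axiom D): yes — every world has a successor (e.g. w1 R w1).
Reflexive (axiom T): yes — every world is R-related to itself.
Transitive (axiom 4): yes — every two-step R-path is closed by a direct edge.
Euclidean (axiom 5): no — w2 R w3 and w2 R w5, but not w3 R w5.
So F validates K, D, T, S4; S5 would additionally require R to be Euclidean. The strongest is S4.

S4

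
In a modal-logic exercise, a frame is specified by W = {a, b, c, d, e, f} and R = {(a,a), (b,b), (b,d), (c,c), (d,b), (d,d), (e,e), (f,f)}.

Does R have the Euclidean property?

Yes

Euclidean: yes — any two successors of a common world are R-related.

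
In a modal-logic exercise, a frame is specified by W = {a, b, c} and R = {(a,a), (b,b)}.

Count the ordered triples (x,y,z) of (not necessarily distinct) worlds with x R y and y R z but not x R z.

0

R is transitive; there are no such tuples.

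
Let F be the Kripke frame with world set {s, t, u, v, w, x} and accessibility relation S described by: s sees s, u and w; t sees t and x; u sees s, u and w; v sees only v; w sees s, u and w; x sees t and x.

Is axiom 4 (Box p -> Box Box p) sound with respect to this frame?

Yes

By correspondence theory, 4 is valid on a frame iff S is transitive.
Transitive: yes — every two-step S-path is closed by a direct edge.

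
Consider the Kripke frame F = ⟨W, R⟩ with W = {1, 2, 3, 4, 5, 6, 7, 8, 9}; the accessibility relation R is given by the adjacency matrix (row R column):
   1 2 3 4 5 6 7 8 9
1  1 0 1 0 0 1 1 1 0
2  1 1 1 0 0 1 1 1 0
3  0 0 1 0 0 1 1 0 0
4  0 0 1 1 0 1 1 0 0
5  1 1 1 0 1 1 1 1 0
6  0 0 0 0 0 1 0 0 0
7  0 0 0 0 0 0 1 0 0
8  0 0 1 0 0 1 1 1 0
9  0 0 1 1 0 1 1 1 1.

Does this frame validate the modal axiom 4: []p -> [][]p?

Yes

By correspondence theory, 4 is valid on a frame iff R is transitive.
Transitive: yes — every two-step R-path is closed by a direct edge.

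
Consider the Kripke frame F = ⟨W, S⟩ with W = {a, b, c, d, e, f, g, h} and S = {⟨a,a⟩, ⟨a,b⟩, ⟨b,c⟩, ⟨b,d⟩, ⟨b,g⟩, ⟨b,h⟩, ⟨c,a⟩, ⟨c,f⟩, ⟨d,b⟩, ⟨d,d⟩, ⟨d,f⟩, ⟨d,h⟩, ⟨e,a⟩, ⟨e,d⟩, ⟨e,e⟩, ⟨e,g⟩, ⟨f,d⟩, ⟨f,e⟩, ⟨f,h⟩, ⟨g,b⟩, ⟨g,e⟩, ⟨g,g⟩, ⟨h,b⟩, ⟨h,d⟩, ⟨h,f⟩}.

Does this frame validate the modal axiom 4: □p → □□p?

The schema 4 characterises exactly the transitive frames.
Transitive: no — a S b and b S c, but not a S c.

No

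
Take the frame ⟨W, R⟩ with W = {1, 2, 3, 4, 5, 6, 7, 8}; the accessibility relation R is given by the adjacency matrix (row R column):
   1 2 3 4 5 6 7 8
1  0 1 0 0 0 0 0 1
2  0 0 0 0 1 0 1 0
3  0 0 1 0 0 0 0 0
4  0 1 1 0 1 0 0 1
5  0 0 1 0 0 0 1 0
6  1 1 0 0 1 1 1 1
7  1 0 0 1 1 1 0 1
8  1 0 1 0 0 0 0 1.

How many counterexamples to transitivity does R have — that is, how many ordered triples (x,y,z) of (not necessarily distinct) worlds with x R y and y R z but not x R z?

Enumerating: (1,2,5), (1,2,7), (1,8,1), (1,8,3), (2,5,3), (2,7,1), (2,7,4), (2,7,6), (2,7,8), (4,2,7), (4,5,7), (4,8,1), … and 17 more.
Total: 29.

29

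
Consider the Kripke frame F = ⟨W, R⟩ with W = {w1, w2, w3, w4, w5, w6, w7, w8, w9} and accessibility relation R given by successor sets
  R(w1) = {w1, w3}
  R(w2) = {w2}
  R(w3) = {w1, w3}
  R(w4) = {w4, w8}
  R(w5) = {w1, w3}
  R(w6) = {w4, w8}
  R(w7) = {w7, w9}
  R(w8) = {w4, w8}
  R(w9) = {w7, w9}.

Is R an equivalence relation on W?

No

Reflexive: no — w5 is not related to itself.
Symmetric: no — w5 R w1 but not w1 R w5.
Transitive: yes — every two-step R-path is closed by a direct edge.
So R is not an equivalence relation.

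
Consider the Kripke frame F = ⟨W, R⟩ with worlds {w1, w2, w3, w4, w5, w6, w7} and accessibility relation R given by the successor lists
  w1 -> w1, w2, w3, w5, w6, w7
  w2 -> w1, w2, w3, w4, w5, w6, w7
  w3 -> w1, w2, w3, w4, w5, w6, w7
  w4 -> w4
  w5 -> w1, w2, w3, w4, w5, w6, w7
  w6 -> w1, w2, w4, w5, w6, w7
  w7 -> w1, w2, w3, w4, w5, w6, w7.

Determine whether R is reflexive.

Yes

Reflexive: yes — every world is R-related to itself.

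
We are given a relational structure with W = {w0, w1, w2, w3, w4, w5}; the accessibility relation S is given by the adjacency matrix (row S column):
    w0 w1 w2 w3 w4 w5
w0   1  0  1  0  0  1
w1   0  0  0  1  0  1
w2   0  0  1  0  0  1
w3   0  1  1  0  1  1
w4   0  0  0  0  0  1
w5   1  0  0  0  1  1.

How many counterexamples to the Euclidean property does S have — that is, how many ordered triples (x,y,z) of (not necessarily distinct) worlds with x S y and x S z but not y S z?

18

Enumerating: (w0,w2,w0), (w0,w5,w2), (w1,w3,w3), (w1,w5,w3), (w2,w5,w2), (w3,w1,w1), (w3,w1,w2), (w3,w1,w4), (w3,w2,w1), (w3,w2,w4), (w3,w4,w1), (w3,w4,w2), (w3,w4,w4), (w3,w5,w1), (w3,w5,w2), (w5,w0,w4), (w5,w4,w0), (w5,w4,w4).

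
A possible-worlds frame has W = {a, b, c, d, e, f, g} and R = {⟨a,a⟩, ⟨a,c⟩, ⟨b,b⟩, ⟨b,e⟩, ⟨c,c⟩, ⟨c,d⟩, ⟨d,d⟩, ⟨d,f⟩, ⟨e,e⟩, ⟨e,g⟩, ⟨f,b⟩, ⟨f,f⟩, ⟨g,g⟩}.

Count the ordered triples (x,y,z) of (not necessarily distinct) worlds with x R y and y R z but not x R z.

5

Enumerating: (a,c,d), (b,e,g), (c,d,f), (d,f,b), (f,b,e).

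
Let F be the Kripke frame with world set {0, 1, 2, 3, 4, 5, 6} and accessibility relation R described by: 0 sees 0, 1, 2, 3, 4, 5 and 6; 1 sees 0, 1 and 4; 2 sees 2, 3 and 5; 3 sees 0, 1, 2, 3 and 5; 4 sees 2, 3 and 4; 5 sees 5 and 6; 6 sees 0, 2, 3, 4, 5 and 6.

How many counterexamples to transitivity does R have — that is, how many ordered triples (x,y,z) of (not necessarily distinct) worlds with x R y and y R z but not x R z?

Enumerating: (1,0,2), (1,0,3), (1,0,5), (1,0,6), (1,4,2), (1,4,3), (2,3,0), (2,3,1), (2,5,6), (3,0,4), (3,0,6), (3,1,4), … and 11 more.
Total: 23.

23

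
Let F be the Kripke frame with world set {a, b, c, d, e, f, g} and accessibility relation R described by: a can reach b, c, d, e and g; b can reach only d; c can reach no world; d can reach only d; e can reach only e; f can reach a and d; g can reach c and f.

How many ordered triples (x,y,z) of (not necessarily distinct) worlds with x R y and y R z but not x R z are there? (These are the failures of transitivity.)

Enumerating: (a,g,f), (f,a,b), (f,a,c), (f,a,e), (f,a,g), (g,f,a), (g,f,d).

7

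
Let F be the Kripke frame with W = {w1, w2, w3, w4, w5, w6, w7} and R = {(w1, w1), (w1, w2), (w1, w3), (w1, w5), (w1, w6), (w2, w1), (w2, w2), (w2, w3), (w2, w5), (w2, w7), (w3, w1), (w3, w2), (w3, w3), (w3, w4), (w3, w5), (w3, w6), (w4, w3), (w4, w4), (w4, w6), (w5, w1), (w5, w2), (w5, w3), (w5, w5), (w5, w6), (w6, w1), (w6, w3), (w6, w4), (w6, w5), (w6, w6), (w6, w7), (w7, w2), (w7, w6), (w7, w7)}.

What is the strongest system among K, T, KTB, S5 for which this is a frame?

KTB

Reflexive (axiom T): yes — every world is R-related to itself.
Symmetric (axiom B): yes — every pair in R has its reverse in R.
Euclidean (axiom 5): no — w1 R w2 and w1 R w6, but not w2 R w6.
So F validates K, T, KTB; S5 would additionally require R to be Euclidean. The strongest is KTB.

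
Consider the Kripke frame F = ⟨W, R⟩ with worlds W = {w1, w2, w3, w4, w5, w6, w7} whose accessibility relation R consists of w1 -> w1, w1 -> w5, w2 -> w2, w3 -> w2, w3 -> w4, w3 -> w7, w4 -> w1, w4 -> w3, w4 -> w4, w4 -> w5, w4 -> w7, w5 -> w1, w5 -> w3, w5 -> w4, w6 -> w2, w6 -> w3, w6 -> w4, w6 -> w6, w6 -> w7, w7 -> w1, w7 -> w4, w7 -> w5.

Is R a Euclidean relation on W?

No

Euclidean: no — w3 R w2 and w3 R w4, but not w2 R w4.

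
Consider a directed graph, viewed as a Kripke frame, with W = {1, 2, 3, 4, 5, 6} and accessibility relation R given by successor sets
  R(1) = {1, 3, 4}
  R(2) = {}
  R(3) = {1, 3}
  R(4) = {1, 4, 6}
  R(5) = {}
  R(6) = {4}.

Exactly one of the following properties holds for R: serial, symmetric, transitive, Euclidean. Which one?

Serial: no — 2 has no R-successor.
Symmetric: yes — every pair in R has its reverse in R.
Transitive: no — 1 R 4 and 4 R 6, but not 1 R 6.
Euclidean: no — 1 R 3 and 1 R 4, but not 3 R 4.
Only symmetric holds.

symmetric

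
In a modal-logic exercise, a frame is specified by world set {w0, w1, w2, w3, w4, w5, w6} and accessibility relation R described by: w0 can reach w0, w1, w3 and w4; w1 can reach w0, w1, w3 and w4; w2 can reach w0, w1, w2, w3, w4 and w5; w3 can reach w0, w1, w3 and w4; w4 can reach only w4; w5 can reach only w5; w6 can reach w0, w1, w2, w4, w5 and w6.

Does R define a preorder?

Reflexive: yes — every world is R-related to itself.
Transitive: no — w6 R w0 and w0 R w3, but not w6 R w3.
So R is not a preorder.

No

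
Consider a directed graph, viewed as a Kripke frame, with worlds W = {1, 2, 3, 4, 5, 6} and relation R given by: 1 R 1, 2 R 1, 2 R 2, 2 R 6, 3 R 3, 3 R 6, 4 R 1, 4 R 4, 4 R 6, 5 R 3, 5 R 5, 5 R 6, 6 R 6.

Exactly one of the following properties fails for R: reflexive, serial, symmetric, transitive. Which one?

Reflexive: yes — every world is R-related to itself.
Serial: yes — every world has a successor (e.g. 1 R 1).
Symmetric: no — 2 R 1 but not 1 R 2.
Transitive: yes — every two-step R-path is closed by a direct edge.
Only symmetric fails.

symmetric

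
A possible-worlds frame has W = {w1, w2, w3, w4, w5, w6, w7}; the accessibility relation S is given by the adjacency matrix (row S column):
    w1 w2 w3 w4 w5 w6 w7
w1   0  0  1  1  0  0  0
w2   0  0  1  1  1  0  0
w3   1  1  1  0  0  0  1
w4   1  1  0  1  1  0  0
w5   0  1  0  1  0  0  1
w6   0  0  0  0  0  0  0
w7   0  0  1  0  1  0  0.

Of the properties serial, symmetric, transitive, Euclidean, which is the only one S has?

Serial: no — w6 has no S-successor.
Symmetric: yes — every pair in S has its reverse in S.
Transitive: no — w1 S w3 and w3 S w2, but not w1 S w2.
Euclidean: no — w1 S w3 and w1 S w4, but not w3 S w4.
Only symmetric holds.

symmetric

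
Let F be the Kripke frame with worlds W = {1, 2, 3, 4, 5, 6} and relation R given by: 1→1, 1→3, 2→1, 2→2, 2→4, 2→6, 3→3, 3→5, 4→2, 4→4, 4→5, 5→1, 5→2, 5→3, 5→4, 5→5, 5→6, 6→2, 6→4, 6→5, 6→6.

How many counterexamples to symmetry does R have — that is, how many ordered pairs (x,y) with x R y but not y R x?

Enumerating: (1,3), (2,1), (5,1), (5,2), (6,4).

5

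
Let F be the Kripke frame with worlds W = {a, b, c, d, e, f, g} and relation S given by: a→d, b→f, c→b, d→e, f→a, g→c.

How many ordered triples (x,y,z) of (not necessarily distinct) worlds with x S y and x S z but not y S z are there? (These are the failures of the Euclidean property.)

Enumerating: (a,d,d), (b,f,f), (c,b,b), (d,e,e), (f,a,a), (g,c,c).

6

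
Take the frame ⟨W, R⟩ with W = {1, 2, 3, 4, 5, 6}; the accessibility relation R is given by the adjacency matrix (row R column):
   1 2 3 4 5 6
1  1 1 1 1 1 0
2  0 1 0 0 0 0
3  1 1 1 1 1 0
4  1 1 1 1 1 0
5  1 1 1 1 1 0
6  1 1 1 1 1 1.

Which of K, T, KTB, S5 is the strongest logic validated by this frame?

Reflexive (axiom T): yes — every world is R-related to itself.
Symmetric (axiom B): no — 1 R 2 but not 2 R 1.
Euclidean (axiom 5): no — 1 R 2 and 1 R 3, but not 2 R 3.
So F validates K, T; KTB would additionally require R to be symmetric. The strongest is T.

T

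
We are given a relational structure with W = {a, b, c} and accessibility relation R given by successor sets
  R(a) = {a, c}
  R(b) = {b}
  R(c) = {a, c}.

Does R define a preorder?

Reflexive: yes — every world is R-related to itself.
Transitive: yes — every two-step R-path is closed by a direct edge.
So R is a preorder.

Yes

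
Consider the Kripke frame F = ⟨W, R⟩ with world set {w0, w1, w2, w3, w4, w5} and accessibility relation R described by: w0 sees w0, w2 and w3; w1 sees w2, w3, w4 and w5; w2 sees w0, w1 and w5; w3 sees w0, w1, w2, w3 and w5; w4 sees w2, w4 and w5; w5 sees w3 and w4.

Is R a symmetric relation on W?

No

Symmetric: no — w1 R w4 but not w4 R w1.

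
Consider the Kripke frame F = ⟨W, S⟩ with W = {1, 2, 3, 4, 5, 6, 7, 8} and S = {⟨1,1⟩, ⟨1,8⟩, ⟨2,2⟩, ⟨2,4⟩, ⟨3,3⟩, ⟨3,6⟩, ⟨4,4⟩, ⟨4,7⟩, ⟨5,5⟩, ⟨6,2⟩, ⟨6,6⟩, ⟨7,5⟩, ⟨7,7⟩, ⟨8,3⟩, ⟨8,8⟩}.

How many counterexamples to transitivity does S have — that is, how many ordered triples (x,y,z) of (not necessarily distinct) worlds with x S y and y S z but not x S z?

Enumerating: (1,8,3), (2,4,7), (3,6,2), (4,7,5), (6,2,4), (8,3,6).

6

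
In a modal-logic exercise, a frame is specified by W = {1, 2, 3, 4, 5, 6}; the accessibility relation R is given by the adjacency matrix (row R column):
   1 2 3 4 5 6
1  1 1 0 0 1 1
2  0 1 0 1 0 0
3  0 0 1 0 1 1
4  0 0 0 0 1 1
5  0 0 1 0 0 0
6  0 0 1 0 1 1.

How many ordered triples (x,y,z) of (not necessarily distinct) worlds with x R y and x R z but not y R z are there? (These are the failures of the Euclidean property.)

Enumerating: (1,2,1), (1,2,5), (1,2,6), (1,5,1), (1,5,2), (1,5,5), (1,5,6), (1,6,1), (1,6,2), (2,4,2), (2,4,4), (3,5,5), (3,5,6), (4,5,5), (4,5,6), (6,5,5), (6,5,6).

17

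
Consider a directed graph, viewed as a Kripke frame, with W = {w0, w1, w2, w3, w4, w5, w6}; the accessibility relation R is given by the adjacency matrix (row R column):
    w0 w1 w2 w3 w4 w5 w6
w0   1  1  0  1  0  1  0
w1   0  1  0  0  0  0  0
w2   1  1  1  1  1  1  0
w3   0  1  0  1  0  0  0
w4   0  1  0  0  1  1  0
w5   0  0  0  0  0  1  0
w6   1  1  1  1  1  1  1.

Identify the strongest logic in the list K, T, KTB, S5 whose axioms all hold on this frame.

T

Reflexive (axiom T): yes — every world is R-related to itself.
Symmetric (axiom B): no — w0 R w1 but not w1 R w0.
Euclidean (axiom 5): no — w0 R w1 and w0 R w3, but not w1 R w3.
So F validates K, T; KTB would additionally require R to be symmetric. The strongest is T.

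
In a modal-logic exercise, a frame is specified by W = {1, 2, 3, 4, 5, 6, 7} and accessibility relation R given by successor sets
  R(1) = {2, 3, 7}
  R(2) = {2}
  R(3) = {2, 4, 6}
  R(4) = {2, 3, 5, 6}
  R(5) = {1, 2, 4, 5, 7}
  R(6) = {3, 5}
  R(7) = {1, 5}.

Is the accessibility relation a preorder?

Reflexive: no — 1 is not related to itself.
Transitive: no — 1 R 3 and 3 R 4, but not 1 R 4.
So R is not a preorder.

No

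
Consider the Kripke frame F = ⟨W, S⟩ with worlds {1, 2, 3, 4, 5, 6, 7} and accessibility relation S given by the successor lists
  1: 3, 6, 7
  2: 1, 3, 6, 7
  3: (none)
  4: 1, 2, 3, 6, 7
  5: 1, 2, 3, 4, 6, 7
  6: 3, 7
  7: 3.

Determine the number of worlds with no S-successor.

1

Enumerating: 3.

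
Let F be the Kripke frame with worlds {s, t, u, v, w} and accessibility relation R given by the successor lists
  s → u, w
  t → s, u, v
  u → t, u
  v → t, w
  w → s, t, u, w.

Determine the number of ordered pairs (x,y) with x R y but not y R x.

Enumerating: (s,u), (t,s), (v,w), (w,t), (w,u).

5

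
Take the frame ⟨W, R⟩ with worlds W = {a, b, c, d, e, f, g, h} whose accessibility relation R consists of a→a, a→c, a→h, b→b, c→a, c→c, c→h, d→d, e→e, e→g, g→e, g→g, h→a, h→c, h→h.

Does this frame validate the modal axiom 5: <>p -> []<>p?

Yes

By correspondence theory, 5 is valid on a frame iff R is Euclidean.
Euclidean: yes — any two successors of a common world are R-related.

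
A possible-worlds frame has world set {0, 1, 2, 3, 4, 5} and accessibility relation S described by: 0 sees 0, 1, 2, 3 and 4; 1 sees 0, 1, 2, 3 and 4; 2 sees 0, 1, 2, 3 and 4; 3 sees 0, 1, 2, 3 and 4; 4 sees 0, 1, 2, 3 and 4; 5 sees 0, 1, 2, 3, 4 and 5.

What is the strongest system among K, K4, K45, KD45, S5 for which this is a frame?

K4

Transitive (axiom 4): yes — every two-step S-path is closed by a direct edge.
Euclidean (axiom 5): no — 5 S 0 and 5 S 5, but not 0 S 5.
Serial (axiom D): yes — every world has a successor (e.g. 0 S 0).
Reflexive (axiom T): yes — every world is S-related to itself.
So F validates K, K4; K45 would additionally require S to be Euclidean. The strongest is K4.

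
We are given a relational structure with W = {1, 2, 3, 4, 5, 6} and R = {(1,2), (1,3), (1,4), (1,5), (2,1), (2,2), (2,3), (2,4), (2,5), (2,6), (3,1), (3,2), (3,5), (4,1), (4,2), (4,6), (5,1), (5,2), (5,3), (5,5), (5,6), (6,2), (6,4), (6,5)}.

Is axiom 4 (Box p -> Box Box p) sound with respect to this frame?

No

Axiom 4 corresponds to the accessibility relation being transitive.
Transitive: no — 1 R 2 and 2 R 6, but not 1 R 6.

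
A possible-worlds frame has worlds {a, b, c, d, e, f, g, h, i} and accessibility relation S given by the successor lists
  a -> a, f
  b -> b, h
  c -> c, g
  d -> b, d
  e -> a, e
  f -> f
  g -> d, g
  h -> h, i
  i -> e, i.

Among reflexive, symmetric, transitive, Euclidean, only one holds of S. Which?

reflexive

Reflexive: yes — every world is S-related to itself.
Symmetric: no — a S f but not f S a.
Transitive: no — b S h and h S i, but not b S i.
Euclidean: no — a S f and a S a, but not f S a.
Only reflexive holds.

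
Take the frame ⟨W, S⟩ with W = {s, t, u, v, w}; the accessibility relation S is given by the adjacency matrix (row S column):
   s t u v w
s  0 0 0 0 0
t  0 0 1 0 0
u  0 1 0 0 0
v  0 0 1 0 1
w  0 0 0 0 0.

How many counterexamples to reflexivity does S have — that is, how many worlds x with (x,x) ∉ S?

5

Enumerating: s, t, u, v, w.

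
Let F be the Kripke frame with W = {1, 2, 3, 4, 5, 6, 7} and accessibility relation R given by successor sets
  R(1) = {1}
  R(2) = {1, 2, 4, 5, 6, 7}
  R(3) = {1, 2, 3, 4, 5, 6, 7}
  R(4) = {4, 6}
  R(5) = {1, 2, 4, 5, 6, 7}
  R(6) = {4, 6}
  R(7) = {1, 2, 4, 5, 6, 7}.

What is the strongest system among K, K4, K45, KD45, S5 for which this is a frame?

K4

Transitive (axiom 4): yes — every two-step R-path is closed by a direct edge.
Euclidean (axiom 5): no — 2 R 1 and 2 R 4, but not 1 R 4.
Serial (axiom D): yes — every world has a successor (e.g. 1 R 1).
Reflexive (axiom T): yes — every world is R-related to itself.
So F validates K, K4; K45 would additionally require R to be Euclidean. The strongest is K4.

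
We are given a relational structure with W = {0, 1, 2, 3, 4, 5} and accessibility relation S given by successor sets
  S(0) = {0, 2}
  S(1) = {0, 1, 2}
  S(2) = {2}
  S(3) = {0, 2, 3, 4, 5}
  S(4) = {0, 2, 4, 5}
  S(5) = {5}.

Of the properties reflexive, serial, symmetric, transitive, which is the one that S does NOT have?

symmetric

Reflexive: yes — every world is S-related to itself.
Serial: yes — every world has a successor (e.g. 0 S 0).
Symmetric: no — 0 S 2 but not 2 S 0.
Transitive: yes — every two-step S-path is closed by a direct edge.
Only symmetric fails.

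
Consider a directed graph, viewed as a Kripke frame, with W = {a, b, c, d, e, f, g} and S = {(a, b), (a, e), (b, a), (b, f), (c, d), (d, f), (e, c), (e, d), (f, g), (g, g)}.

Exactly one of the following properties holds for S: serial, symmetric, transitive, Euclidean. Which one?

Serial: yes — every world has a successor (e.g. a S b).
Symmetric: no — a S e but not e S a.
Transitive: no — a S b and b S f, but not a S f.
Euclidean: no — a S b and a S e, but not b S e.
Only serial holds.

serial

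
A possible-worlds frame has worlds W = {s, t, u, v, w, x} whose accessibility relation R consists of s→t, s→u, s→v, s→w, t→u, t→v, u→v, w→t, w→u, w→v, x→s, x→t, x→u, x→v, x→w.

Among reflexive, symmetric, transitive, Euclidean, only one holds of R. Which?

Reflexive: no — s is not related to itself.
Symmetric: no — s R t but not t R s.
Transitive: yes — every two-step R-path is closed by a direct edge.
Euclidean: no — s R t and s R w, but not t R w.
Only transitive holds.

transitive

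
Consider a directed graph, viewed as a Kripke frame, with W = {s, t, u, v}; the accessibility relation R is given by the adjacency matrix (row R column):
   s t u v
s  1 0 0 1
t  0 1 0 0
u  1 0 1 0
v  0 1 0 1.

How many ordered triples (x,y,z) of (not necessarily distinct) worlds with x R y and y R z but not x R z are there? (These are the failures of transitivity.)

2

Enumerating: (s,v,t), (u,s,v).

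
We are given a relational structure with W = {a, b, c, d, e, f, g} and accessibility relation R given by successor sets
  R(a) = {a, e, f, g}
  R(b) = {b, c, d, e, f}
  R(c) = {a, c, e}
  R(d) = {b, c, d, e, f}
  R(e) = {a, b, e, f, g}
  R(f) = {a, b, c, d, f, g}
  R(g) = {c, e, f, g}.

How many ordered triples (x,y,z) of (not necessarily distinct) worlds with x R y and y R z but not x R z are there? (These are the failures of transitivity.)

Enumerating: (a,e,b), (a,f,b), (a,f,c), (a,f,d), (a,g,c), (b,c,a), (b,e,a), (b,e,g), (b,f,a), (b,f,g), (c,a,f), (c,a,g), … and 24 more.
Total: 36.

36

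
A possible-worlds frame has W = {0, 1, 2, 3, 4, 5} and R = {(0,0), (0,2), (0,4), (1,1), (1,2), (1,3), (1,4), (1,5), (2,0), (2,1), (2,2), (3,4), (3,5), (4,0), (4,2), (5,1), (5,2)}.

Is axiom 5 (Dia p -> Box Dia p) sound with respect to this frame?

The schema 5 characterises exactly the Euclidean frames.
Euclidean: no — 0 R 2 and 0 R 4, but not 2 R 4.

No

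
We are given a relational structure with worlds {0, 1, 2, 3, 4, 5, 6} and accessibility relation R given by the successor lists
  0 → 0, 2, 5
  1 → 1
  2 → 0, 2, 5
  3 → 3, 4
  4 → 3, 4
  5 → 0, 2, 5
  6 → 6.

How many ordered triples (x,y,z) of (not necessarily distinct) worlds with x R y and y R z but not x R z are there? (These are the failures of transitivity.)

R is transitive; there are no such tuples.

0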